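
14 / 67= 0.21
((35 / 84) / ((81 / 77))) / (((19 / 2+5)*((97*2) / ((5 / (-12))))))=-1925 / 32810832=-0.00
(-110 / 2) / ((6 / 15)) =-275 / 2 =-137.50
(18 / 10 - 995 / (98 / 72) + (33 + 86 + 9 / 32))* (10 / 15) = -4781923 / 11760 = -406.63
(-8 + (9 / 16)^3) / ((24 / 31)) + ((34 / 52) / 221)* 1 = -167803169 / 16613376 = -10.10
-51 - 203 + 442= 188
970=970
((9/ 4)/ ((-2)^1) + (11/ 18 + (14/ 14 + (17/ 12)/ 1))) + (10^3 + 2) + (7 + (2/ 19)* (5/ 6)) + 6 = 1391243/ 1368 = 1016.99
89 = 89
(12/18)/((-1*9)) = -2/27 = -0.07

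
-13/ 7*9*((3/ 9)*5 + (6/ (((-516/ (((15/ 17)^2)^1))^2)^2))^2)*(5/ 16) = -9085627801269467424448982322617934167025/ 1043682373068902924654046845431596187648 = -8.71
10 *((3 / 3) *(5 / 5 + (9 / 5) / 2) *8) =152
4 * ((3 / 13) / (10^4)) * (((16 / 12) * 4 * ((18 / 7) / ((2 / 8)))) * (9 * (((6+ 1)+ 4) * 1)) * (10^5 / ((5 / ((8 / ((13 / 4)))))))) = 29196288 / 1183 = 24679.87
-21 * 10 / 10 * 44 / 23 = -924 / 23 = -40.17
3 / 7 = 0.43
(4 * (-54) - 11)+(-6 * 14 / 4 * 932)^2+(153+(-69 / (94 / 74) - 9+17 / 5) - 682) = 90019656499 / 235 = 383062368.08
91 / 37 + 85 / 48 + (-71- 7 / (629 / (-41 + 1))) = -2002471 / 30192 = -66.32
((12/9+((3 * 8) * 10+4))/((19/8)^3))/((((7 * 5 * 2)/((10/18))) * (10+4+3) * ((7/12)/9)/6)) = 4521984/5713547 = 0.79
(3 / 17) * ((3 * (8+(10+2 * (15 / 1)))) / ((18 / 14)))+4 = 404 / 17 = 23.76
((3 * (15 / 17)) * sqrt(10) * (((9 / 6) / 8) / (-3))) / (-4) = 45 * sqrt(10) / 1088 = 0.13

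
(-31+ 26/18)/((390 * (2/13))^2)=-133/16200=-0.01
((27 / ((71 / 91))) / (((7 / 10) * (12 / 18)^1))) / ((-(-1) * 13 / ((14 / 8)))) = 2835 / 284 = 9.98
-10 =-10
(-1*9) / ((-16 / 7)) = 63 / 16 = 3.94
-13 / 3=-4.33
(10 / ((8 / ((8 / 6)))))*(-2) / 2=-5 / 3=-1.67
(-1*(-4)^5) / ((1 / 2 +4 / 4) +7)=120.47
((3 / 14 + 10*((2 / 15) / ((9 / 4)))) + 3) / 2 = 1439 / 756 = 1.90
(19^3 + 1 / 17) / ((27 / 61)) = 790316 / 51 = 15496.39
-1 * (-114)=114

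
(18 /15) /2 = 3 /5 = 0.60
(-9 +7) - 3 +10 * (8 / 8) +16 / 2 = 13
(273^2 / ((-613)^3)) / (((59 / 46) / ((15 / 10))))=-5142501 / 13590437423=-0.00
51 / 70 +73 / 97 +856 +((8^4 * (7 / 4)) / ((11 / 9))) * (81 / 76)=10087098793 / 1419110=7108.05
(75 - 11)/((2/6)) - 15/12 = 763/4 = 190.75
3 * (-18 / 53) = -54 / 53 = -1.02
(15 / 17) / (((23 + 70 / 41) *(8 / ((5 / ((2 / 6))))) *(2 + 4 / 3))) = 5535 / 275536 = 0.02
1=1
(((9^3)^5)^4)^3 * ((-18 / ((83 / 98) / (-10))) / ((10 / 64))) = 655134173360068951100330777507147829456655374532831758224377176317433717667818074282263822203223320569850433883135783616056827677608754864649901080407066679112216018572248996096 / 83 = 7893182811567095796389527000000000000000000000000000000000000000000000000000000000000000000000000000000000000000000000000000000000000000000000000000000000000000000000000000000.00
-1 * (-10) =10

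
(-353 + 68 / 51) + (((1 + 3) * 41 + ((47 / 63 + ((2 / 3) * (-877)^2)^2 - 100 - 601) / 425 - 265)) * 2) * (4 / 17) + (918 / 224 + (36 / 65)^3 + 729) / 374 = 170791899260910719137 / 586678092000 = 291116886.06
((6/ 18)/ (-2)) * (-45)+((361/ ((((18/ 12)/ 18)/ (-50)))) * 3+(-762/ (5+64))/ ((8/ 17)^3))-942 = -650840.47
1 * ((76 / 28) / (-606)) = -19 / 4242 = -0.00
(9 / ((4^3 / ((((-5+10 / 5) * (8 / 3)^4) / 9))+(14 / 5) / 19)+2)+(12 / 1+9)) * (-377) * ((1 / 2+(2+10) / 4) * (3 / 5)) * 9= -3702519639 / 33430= -110754.40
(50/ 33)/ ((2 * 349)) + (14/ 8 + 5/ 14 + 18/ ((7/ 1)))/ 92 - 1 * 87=-2579524777/ 29667792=-86.95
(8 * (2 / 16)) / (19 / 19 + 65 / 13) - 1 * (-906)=5437 / 6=906.17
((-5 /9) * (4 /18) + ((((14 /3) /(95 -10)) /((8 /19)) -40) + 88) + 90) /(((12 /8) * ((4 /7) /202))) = 2687102677 /82620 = 32523.63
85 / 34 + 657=659.50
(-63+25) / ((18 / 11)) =-209 / 9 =-23.22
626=626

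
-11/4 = -2.75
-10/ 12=-5/ 6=-0.83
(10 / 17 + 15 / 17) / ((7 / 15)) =375 / 119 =3.15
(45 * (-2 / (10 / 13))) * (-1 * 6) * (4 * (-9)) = -25272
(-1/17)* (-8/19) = 8/323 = 0.02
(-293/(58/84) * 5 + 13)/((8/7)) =-428071/232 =-1845.13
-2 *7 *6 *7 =-588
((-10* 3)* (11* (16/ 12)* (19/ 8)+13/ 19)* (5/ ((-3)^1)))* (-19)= -101225/ 3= -33741.67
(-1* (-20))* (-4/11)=-80/11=-7.27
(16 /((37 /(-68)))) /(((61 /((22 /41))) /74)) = -47872 /2501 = -19.14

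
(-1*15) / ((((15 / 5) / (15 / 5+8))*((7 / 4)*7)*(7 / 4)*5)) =-176 / 343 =-0.51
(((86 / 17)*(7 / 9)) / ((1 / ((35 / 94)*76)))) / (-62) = -1.80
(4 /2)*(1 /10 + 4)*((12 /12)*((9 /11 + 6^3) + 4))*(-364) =-36250396 /55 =-659098.11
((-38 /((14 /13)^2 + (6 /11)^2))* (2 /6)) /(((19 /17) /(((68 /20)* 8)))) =-11819522 /55875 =-211.54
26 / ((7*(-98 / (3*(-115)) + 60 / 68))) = 152490 / 47887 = 3.18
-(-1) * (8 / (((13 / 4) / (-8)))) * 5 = -1280 / 13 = -98.46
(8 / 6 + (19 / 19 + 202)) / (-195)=-613 / 585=-1.05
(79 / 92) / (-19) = -79 / 1748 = -0.05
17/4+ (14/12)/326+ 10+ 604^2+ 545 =178668499/489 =365375.25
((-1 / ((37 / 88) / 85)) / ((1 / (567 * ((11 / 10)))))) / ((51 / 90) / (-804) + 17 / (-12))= 6619203360 / 74407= 88959.42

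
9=9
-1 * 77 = -77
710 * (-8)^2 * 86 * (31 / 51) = 121143040 / 51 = 2375353.73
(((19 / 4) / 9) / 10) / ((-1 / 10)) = -0.53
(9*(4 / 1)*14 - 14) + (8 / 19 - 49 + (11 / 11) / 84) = 704527 / 1596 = 441.43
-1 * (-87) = 87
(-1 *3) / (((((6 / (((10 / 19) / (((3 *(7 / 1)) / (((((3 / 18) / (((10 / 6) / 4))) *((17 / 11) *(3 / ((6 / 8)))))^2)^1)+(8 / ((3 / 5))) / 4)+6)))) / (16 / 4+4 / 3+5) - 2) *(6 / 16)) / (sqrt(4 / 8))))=-11467520 *sqrt(2) / 34648631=-0.47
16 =16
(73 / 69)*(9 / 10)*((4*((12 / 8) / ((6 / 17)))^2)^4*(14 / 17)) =629049185709 / 29440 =21367159.84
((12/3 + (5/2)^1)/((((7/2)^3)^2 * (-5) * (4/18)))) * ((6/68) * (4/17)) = -11232/170002805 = -0.00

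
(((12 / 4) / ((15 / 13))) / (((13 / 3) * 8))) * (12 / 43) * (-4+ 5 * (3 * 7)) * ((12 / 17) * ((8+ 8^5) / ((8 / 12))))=15772968 / 215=73362.64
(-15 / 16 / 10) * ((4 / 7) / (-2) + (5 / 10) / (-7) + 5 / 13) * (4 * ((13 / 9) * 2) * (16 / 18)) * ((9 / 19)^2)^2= -1215 / 912247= -0.00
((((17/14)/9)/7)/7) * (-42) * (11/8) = -187/1176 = -0.16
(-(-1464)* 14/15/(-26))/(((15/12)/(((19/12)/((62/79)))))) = -2563708/30225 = -84.82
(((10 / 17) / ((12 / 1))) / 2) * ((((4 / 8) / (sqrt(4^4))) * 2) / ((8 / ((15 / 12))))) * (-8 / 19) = -25 / 248064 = -0.00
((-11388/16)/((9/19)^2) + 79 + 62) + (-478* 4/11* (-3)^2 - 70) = -4665.48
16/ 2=8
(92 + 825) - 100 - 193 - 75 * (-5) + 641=1640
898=898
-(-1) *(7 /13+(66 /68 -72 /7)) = -27155 /3094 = -8.78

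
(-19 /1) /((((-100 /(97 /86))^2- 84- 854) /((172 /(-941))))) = 15374306 /30645715439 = 0.00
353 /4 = 88.25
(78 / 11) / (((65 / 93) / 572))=29016 / 5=5803.20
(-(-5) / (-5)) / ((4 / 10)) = -5 / 2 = -2.50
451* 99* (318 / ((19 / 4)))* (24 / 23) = 1363044672 / 437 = 3119095.36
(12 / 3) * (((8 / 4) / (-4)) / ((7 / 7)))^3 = -1 / 2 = -0.50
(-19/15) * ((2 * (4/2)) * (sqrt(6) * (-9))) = 228 * sqrt(6)/5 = 111.70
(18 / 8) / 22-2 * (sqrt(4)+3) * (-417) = 366969 / 88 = 4170.10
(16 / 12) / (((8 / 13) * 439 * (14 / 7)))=13 / 5268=0.00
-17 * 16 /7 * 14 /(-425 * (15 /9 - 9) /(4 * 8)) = -1536 /275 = -5.59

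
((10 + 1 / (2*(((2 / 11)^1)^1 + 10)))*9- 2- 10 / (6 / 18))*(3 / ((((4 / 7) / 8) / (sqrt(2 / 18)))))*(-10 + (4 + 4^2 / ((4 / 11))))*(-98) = -12187721 / 4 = -3046930.25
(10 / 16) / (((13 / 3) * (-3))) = -5 / 104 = -0.05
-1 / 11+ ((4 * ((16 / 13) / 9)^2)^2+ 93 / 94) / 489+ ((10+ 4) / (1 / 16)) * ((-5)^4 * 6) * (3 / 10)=23876641159248131681 / 94748609444346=251999.91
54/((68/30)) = 405/17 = 23.82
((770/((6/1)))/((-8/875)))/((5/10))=-336875/12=-28072.92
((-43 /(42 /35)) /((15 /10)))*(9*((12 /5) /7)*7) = -516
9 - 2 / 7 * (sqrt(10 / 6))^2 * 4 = 149 / 21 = 7.10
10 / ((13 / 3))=30 / 13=2.31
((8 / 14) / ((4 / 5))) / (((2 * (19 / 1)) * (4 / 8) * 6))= 5 / 798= 0.01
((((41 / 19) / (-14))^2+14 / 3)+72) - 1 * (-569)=137059415 / 212268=645.69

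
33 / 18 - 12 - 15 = -151 / 6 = -25.17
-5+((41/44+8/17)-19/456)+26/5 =35023/22440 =1.56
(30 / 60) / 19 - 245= -9309 / 38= -244.97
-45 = -45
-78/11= -7.09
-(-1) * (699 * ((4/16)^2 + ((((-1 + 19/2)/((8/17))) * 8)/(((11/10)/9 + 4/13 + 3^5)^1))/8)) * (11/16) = 65.69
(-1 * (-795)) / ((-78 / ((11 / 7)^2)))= -32065 / 1274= -25.17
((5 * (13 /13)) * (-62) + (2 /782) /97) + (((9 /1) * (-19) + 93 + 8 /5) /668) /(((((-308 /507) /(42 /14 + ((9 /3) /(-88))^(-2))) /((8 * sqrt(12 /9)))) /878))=1318136.19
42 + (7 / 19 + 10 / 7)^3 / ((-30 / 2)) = 1468509391 / 35289555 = 41.61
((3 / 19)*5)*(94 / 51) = 470 / 323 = 1.46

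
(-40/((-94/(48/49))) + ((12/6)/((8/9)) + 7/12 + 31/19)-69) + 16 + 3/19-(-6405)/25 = 208.24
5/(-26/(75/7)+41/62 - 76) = -0.06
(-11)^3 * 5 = -6655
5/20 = 1/4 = 0.25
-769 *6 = -4614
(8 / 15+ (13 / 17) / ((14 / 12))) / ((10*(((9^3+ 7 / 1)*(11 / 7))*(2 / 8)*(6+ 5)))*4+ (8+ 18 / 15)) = 1061 / 113554611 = 0.00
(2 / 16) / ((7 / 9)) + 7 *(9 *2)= 7065 / 56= 126.16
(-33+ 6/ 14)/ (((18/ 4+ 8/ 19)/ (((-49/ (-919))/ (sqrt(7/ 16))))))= -34656*sqrt(7)/ 171853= -0.53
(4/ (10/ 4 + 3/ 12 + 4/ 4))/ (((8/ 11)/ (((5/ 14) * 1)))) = 11/ 21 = 0.52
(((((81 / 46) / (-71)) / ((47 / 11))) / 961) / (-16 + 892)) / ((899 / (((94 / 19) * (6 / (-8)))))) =891 / 31308748492304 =0.00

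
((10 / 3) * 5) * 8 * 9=1200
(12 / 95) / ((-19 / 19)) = -12 / 95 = -0.13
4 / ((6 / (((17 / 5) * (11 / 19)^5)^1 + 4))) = 34839898 / 12380495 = 2.81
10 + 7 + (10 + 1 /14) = 379 /14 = 27.07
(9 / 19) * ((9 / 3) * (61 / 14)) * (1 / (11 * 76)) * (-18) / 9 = -1647 / 111188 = -0.01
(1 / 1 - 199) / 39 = -66 / 13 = -5.08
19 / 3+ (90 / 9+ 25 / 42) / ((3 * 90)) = 14453 / 2268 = 6.37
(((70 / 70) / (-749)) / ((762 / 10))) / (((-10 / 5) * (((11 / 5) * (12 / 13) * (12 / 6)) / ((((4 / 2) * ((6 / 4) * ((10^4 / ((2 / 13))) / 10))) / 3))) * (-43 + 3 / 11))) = -0.00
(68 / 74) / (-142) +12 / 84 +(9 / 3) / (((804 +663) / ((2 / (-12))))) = 7340083 / 53953326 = 0.14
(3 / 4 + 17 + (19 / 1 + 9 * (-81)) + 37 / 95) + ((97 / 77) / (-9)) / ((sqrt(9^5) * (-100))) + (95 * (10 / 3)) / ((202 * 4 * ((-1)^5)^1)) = -22370669147947 / 32315768100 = -692.25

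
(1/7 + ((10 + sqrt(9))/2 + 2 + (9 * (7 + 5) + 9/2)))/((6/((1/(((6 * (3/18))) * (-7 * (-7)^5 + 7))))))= 53/308847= 0.00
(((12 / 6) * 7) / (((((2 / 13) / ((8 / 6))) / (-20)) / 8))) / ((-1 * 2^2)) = 14560 / 3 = 4853.33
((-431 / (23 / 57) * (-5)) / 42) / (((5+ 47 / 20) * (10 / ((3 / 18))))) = 40945 / 142002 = 0.29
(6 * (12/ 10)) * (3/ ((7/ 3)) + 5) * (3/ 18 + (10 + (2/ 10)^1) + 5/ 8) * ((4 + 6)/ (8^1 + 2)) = 497.45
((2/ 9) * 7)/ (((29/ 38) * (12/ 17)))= 2261/ 783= 2.89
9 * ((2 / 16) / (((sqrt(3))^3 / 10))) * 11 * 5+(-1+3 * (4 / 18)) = -1 / 3+275 * sqrt(3) / 4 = 118.75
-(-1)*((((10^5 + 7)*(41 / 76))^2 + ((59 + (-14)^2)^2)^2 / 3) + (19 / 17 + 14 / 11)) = 4666238183474875 / 1080112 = 4320142895.81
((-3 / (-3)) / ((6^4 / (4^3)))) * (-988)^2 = 3904576 / 81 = 48204.64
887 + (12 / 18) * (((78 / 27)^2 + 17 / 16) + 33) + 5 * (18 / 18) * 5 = 1827889 / 1944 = 940.27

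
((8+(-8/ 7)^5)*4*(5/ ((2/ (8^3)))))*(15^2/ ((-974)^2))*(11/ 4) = 80536896000/ 3986099383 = 20.20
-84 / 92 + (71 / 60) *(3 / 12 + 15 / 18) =6109 / 16560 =0.37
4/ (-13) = -4/ 13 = -0.31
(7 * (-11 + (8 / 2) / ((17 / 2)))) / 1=-1253 / 17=-73.71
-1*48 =-48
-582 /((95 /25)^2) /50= -291 /361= -0.81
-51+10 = -41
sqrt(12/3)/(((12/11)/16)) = 88/3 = 29.33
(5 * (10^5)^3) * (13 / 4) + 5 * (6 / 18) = 48750000000000005 / 3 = 16250000000000001.67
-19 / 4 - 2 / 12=-59 / 12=-4.92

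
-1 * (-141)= 141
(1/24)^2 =1/576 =0.00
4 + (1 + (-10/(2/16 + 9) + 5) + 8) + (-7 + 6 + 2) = 1307/73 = 17.90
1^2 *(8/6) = 4/3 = 1.33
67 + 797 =864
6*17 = 102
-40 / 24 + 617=1846 / 3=615.33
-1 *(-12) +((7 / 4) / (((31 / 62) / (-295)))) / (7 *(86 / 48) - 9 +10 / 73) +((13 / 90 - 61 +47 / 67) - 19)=-2703548011 / 7772670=-347.83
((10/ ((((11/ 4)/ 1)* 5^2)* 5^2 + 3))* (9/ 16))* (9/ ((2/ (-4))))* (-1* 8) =3240/ 6887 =0.47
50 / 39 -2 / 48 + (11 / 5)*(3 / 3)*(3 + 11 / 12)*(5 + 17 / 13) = 6671 / 120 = 55.59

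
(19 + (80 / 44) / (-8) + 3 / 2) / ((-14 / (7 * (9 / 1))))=-2007 / 22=-91.23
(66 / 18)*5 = 55 / 3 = 18.33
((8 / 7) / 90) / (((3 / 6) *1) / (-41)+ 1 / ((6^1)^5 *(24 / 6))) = -566784 / 542885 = -1.04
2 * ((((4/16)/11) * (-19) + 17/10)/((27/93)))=961/110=8.74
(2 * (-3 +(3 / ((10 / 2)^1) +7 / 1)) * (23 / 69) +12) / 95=226 / 1425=0.16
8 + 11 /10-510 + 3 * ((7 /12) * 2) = -2487 /5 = -497.40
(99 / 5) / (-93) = -33 / 155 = -0.21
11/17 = 0.65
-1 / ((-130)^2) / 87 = -1 / 1470300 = -0.00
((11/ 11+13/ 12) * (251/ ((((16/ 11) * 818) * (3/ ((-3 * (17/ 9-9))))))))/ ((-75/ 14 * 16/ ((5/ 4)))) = -96635/ 2120256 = -0.05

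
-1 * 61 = -61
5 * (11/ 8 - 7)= -28.12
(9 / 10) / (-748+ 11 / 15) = -27 / 22418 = -0.00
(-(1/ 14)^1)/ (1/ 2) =-1/ 7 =-0.14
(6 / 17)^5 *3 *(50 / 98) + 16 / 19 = 1124248688 / 1321886867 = 0.85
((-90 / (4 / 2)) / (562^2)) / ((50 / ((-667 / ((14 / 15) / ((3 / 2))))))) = 54027 / 17687264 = 0.00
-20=-20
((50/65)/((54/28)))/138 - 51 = -1235099/24219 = -51.00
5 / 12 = 0.42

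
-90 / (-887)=90 / 887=0.10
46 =46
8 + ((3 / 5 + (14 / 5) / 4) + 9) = 183 / 10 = 18.30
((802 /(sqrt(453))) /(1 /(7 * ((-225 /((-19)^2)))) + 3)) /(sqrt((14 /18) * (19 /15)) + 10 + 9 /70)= -928415250 * sqrt(100415) /2214456264827 + 141052802625 * sqrt(453) /2214456264827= 1.22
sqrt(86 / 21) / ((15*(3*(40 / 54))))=0.06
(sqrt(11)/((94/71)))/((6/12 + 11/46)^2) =37559 * sqrt(11)/27166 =4.59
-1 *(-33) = 33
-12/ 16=-3/ 4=-0.75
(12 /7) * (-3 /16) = -9 /28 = -0.32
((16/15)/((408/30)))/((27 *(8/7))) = 7/2754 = 0.00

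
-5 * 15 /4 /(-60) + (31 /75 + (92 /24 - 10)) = -6529 /1200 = -5.44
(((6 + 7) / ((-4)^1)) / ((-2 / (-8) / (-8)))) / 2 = 52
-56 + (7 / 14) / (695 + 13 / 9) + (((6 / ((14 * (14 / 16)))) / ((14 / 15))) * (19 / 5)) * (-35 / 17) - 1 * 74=-1400389063 / 10442488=-134.10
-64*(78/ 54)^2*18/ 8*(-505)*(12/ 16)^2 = 85345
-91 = -91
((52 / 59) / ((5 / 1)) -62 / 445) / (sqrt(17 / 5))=194 * sqrt(85) / 89267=0.02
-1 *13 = -13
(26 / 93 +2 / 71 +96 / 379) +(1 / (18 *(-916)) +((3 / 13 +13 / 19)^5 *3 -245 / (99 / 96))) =-235.09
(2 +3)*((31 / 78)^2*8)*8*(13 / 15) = 15376 / 351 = 43.81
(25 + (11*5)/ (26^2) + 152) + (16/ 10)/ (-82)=24537231/ 138580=177.06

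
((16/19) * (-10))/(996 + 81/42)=-2240/265449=-0.01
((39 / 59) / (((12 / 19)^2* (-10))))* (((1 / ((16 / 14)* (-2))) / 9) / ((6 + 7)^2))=2527 / 53015040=0.00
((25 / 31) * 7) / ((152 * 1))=175 / 4712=0.04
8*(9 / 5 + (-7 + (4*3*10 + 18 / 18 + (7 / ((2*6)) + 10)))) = 1011.07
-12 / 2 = -6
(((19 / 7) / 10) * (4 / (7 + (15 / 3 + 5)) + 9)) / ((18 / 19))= 56677 / 21420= 2.65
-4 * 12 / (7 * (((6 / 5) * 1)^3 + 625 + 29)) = -1000 / 95627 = -0.01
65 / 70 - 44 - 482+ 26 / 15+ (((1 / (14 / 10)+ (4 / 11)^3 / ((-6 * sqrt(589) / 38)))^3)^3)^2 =-15003336894118279723715036923469473802726437709519497318445227556807271639774438826475273622312641 / 28668670177263025547800895360434820470495941997602193845053159059114280444364735739868409982710 - 352724637051849604641018663924729909817677708385183220793739027670491059507299328640 * sqrt(589) / 11396400119758396856324319686608239208494206924658705848350947117421471879107778191147369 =-523.34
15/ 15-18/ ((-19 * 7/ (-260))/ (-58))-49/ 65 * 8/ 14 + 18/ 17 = 300180467/ 146965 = 2042.53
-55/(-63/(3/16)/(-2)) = -55/168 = -0.33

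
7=7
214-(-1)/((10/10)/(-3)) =211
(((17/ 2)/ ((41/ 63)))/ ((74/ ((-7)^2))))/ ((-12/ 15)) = -262395/ 24272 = -10.81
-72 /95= -0.76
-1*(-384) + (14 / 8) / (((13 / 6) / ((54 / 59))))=384.74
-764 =-764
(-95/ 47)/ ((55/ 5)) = -95/ 517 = -0.18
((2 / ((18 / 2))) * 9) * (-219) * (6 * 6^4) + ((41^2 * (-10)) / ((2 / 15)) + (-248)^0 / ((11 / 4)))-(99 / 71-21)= -2758447507 / 781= -3531943.03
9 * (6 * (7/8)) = 47.25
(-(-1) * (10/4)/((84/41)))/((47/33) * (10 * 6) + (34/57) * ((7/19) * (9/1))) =814055/58328592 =0.01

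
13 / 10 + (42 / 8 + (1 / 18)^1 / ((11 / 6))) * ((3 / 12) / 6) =24077 / 15840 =1.52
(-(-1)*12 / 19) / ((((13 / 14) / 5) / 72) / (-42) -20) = -2540160 / 80438647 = -0.03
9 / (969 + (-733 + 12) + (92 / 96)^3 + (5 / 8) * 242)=124416 / 5531399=0.02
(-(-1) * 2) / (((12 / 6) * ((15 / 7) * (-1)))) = -7 / 15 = -0.47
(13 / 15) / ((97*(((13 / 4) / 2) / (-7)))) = -56 / 1455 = -0.04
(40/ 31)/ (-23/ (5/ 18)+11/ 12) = -2400/ 152303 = -0.02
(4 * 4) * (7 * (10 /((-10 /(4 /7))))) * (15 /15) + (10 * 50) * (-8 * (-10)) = 39936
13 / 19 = 0.68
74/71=1.04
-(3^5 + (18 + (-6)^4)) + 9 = -1548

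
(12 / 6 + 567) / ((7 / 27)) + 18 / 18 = 15370 / 7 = 2195.71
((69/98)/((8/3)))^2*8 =42849/76832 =0.56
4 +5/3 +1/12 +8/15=377/60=6.28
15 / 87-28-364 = -11363 / 29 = -391.83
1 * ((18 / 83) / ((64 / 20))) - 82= -81.93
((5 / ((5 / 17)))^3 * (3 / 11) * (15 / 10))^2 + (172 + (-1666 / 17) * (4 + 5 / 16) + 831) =3910847981 / 968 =4040132.21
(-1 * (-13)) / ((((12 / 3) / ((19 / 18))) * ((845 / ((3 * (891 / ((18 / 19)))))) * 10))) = 11913 / 10400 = 1.15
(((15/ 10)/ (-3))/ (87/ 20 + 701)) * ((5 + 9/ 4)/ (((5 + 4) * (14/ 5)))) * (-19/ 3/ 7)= 13775/ 74654244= 0.00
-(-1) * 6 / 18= 1 / 3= 0.33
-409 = -409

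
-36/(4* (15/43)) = -129/5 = -25.80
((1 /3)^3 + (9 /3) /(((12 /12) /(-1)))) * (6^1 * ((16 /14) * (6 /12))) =-10.16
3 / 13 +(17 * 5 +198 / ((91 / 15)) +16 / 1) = 12182 / 91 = 133.87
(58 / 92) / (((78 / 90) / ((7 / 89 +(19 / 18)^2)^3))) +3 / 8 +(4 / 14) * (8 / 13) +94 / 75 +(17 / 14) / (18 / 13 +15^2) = 277535771117821024079 / 91169490226098211200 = 3.04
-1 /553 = -0.00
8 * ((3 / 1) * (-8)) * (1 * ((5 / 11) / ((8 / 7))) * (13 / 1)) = -10920 / 11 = -992.73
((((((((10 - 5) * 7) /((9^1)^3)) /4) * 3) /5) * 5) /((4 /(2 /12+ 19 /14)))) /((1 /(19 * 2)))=380 /729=0.52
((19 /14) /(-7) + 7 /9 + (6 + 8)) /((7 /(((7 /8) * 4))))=12863 /1764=7.29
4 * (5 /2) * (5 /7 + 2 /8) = 135 /14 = 9.64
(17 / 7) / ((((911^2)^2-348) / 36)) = 612 / 4821382061251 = 0.00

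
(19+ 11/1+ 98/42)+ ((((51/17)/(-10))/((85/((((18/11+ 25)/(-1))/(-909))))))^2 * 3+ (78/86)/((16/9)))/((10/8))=6277730124450551/191736338337500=32.74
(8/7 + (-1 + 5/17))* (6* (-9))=-2808/119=-23.60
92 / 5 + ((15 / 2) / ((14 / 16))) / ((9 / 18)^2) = 1844 / 35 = 52.69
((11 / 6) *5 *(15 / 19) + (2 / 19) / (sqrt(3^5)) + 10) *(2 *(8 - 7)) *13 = 52 *sqrt(3) / 513 + 8515 / 19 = 448.33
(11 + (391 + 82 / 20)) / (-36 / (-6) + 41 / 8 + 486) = 16244 / 19885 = 0.82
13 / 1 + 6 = 19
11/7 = 1.57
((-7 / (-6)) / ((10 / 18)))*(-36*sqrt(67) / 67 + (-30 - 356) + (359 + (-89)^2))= 82887 / 5 - 378*sqrt(67) / 335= 16568.16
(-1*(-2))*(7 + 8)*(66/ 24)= 165/ 2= 82.50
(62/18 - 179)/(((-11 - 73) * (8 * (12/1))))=395/18144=0.02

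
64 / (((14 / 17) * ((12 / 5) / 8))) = 5440 / 21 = 259.05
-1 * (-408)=408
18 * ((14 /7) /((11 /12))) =432 /11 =39.27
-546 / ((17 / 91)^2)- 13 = -4525183 / 289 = -15658.07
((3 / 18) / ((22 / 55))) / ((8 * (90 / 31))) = 0.02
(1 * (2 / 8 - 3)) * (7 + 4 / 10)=-407 / 20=-20.35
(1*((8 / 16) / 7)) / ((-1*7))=-1 / 98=-0.01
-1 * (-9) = 9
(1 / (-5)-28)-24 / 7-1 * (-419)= 13558 / 35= 387.37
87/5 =17.40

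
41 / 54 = 0.76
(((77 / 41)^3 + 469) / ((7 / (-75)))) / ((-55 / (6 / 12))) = 35121945 / 758131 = 46.33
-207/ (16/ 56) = -1449/ 2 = -724.50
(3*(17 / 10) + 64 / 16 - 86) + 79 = 21 / 10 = 2.10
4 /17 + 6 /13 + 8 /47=9006 /10387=0.87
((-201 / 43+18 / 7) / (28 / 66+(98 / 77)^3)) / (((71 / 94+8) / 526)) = -62486560818 / 1229449249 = -50.82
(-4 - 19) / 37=-23 / 37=-0.62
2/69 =0.03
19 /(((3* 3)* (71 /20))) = 380 /639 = 0.59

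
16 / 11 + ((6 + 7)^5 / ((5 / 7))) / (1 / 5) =28589577 / 11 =2599052.45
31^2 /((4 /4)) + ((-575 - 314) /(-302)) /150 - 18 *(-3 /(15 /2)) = 43860349 /45300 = 968.22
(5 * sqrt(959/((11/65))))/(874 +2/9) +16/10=45 * sqrt(685685)/86548 +8/5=2.03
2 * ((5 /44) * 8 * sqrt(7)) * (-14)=-280 * sqrt(7) /11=-67.35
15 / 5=3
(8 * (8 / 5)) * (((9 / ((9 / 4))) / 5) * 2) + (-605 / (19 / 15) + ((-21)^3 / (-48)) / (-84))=-13967233 / 30400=-459.45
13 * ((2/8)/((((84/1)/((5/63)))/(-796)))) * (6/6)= -12935/5292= -2.44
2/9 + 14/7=20/9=2.22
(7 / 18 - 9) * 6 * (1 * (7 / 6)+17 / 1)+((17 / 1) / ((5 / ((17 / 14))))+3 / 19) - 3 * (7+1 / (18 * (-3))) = -11434571 / 11970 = -955.27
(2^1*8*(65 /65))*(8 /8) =16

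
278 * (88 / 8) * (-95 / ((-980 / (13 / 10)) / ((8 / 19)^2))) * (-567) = -25760592 / 665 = -38737.73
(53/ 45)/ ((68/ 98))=2597/ 1530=1.70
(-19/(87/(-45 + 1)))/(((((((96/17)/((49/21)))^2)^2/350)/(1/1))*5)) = 1466905632115/74816815104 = 19.61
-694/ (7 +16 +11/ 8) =-5552/ 195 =-28.47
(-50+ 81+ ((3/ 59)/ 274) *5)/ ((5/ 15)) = 1503483/ 16166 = 93.00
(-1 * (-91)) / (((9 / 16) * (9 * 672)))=13 / 486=0.03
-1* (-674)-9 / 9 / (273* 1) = 184001 / 273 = 674.00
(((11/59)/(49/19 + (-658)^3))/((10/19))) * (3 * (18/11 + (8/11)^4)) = -0.00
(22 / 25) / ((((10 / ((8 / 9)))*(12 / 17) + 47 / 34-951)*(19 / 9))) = -6732 / 15208075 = -0.00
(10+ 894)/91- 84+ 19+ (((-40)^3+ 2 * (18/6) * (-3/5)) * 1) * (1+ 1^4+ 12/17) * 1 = -1340021283/7735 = -173241.28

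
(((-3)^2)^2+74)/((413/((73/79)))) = 11315/32627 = 0.35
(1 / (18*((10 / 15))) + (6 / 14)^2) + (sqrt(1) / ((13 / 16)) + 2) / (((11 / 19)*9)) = 74587 / 84084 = 0.89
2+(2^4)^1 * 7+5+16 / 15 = 1801 / 15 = 120.07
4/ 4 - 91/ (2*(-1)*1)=46.50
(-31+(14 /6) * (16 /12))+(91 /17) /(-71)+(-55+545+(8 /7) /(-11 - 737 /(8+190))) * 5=9759658682 /4030173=2421.65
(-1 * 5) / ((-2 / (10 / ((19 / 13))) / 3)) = 51.32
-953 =-953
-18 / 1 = -18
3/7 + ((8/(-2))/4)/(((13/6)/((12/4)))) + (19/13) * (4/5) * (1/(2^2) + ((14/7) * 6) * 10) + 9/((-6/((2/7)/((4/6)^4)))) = 1000813/7280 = 137.47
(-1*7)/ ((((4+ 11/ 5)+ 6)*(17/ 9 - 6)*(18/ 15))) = 525/ 4514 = 0.12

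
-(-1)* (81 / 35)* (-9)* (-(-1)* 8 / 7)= -5832 / 245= -23.80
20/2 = 10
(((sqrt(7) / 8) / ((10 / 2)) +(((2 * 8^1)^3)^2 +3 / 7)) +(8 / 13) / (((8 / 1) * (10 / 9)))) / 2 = sqrt(7) / 80 +15267267013 / 1820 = 8388608.28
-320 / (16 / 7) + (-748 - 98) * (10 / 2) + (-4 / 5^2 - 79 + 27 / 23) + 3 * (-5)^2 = -2514467 / 575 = -4372.99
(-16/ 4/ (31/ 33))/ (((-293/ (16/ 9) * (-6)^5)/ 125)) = -2750/ 6621507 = -0.00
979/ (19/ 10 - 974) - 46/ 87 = -1298896/ 845727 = -1.54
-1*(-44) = 44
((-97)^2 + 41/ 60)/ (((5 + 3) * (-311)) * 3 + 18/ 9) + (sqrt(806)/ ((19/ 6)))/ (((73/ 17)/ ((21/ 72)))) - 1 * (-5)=119 * sqrt(806)/ 5548 + 1674019/ 447720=4.35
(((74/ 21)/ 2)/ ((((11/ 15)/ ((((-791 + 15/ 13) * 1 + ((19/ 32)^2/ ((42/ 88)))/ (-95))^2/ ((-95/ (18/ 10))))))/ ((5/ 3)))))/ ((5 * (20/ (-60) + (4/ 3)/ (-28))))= 2818645921758787213/ 113425055744000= 24850.29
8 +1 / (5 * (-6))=239 / 30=7.97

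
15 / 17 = 0.88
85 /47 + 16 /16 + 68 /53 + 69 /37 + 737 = 68476062 /92167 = 742.96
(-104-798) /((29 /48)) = -43296 /29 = -1492.97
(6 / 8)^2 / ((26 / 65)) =45 / 32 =1.41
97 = 97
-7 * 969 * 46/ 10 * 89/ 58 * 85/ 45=-78680539/ 870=-90437.40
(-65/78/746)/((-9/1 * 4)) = 5/161136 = 0.00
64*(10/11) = 640/11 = 58.18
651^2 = 423801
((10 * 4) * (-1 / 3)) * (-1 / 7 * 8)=320 / 21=15.24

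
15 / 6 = 5 / 2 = 2.50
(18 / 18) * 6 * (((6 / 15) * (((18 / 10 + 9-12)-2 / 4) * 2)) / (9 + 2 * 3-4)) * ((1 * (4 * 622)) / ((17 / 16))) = -1737.08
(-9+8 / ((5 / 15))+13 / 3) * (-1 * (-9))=174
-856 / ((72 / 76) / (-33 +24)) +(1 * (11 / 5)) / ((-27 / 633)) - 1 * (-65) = 366544 / 45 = 8145.42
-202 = -202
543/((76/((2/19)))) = 543/722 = 0.75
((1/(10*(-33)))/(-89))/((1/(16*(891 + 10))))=7208/14685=0.49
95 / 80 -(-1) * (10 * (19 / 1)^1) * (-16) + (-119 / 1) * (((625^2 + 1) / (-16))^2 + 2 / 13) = -59013671391567 / 832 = -70929893499.48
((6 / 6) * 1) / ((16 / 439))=439 / 16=27.44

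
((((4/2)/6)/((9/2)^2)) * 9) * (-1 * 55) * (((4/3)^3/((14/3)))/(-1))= 7040/1701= 4.14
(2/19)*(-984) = -1968/19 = -103.58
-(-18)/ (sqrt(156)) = 3 * sqrt(39)/ 13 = 1.44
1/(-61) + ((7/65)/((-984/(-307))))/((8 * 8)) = -3962351/249699840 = -0.02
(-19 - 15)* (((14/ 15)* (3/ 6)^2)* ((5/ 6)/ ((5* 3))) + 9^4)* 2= -60230099/ 135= -446148.88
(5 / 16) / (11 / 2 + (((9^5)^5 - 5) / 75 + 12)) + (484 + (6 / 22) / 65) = 3975006901033689318848818781077 / 8212752979194793615546606360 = 484.00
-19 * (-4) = 76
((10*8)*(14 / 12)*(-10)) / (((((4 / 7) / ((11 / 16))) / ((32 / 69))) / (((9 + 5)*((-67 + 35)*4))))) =193177600 / 207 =933225.12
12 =12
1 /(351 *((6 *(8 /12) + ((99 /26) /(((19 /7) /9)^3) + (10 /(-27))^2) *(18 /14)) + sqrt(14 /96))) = 21281401517576088 /1364326689170280666055 - 9709705287828 *sqrt(21) /1364326689170280666055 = 0.00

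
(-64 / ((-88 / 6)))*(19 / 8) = 114 / 11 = 10.36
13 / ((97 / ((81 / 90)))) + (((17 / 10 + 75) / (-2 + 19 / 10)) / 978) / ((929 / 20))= 45710977 / 440652570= 0.10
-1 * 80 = -80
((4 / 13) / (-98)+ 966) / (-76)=-153835 / 12103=-12.71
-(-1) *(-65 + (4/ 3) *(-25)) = -295/ 3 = -98.33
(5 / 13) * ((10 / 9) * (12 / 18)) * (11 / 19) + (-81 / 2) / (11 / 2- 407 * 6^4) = 1160966489 / 7035348177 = 0.17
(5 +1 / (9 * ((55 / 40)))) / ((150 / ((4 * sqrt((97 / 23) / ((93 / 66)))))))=1006 * sqrt(1521542) / 5294025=0.23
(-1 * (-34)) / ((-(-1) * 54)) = 17 / 27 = 0.63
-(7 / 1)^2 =-49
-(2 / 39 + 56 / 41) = -2266 / 1599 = -1.42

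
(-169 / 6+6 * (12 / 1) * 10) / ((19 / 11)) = 45661 / 114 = 400.54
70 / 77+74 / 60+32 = 34.14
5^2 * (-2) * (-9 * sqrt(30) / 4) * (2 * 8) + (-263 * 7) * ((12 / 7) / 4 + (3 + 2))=-9994 + 1800 * sqrt(30)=-134.99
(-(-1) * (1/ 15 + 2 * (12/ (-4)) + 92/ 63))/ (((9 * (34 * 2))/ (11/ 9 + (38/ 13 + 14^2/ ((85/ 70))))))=-463973837/ 383439420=-1.21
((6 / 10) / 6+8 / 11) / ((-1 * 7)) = -13 / 110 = -0.12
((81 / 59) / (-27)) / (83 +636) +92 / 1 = 3902729 / 42421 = 92.00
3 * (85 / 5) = 51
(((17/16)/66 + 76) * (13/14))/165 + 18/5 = 1965049/487872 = 4.03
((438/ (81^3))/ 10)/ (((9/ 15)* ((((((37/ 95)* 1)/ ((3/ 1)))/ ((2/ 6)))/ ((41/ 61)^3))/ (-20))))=-9559342700/ 4463199355977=-0.00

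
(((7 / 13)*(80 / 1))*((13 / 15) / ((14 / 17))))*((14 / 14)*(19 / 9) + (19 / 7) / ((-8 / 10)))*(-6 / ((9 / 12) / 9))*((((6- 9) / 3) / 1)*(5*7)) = -439280 / 3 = -146426.67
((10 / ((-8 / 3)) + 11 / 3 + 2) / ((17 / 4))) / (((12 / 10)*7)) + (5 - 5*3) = -9.95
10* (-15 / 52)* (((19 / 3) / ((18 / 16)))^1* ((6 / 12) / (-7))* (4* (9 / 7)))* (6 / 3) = 11.93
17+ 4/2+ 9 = 28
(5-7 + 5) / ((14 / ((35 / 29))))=15 / 58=0.26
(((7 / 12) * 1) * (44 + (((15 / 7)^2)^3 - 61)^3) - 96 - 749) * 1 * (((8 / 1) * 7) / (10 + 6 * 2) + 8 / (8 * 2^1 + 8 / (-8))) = 9213347967581392147864 / 115152104423667465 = 80010.24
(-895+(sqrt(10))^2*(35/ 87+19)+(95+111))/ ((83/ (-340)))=14641420/ 7221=2027.62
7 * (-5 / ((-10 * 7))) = 0.50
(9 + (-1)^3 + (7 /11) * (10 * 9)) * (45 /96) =30.60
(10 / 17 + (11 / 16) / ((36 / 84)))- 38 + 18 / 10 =-34.01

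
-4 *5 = -20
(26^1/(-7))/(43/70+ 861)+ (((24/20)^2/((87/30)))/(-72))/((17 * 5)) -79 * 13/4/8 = -763532857591/23787447200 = -32.10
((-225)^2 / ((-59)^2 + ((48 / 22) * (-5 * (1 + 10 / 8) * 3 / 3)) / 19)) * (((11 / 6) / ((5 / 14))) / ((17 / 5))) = 271569375 / 12363403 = 21.97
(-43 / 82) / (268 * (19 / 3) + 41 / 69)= -2967 / 9606874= -0.00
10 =10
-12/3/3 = -4/3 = -1.33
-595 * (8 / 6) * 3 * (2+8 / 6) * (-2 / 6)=23800 / 9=2644.44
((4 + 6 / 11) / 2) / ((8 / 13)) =325 / 88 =3.69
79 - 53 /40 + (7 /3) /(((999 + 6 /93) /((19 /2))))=288763151 /3716520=77.70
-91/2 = -45.50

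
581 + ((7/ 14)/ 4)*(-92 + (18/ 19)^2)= 205630/ 361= 569.61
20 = 20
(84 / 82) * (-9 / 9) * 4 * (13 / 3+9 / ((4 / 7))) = -3374 / 41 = -82.29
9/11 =0.82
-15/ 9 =-5/ 3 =-1.67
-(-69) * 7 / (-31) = -483 / 31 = -15.58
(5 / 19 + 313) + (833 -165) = 18644 / 19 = 981.26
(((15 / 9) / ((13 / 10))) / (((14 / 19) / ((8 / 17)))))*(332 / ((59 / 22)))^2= 202723980800 / 16155321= 12548.43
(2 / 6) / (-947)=-1 / 2841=-0.00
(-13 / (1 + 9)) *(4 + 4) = -52 / 5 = -10.40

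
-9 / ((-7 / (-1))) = -9 / 7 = -1.29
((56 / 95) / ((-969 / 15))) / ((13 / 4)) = -224 / 79781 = -0.00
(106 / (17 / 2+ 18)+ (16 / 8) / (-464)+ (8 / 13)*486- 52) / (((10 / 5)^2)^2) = 757235 / 48256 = 15.69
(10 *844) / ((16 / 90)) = 47475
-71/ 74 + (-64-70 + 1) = -9913/ 74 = -133.96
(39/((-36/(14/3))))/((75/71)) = -6461/1350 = -4.79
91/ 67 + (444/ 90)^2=387367/ 15075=25.70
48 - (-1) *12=60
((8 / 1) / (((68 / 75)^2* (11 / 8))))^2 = 506250000 / 10106041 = 50.09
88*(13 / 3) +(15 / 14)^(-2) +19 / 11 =950231 / 2475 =383.93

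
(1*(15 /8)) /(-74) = -15 /592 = -0.03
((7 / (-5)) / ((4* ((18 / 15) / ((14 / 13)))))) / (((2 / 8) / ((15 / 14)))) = -35 / 26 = -1.35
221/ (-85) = -13/ 5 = -2.60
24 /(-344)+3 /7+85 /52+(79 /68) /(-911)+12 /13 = 176664234 /60600631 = 2.92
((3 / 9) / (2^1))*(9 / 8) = 3 / 16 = 0.19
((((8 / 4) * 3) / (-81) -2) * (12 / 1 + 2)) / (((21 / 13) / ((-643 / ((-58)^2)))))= 234052 / 68121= 3.44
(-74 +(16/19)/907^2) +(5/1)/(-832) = -962406357351/13004435392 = -74.01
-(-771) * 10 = 7710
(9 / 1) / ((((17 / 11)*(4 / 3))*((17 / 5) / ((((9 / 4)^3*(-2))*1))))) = -1082565 / 36992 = -29.26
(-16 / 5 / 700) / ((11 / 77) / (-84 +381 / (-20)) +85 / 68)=-32976 / 9006875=-0.00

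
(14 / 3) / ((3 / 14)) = 196 / 9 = 21.78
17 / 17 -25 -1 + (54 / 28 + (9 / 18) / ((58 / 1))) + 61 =30805 / 812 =37.94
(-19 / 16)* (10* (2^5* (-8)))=3040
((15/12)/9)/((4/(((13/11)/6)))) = 65/9504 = 0.01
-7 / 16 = -0.44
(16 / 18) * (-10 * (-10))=800 / 9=88.89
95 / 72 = 1.32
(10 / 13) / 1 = 10 / 13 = 0.77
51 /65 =0.78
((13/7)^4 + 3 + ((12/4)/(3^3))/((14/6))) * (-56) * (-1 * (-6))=-1722160/343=-5020.87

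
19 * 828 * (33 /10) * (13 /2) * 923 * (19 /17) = 29589426009 /85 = 348110894.22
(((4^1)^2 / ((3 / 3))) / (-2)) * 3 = -24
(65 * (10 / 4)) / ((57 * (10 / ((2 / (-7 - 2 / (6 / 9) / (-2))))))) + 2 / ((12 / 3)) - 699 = -876049 / 1254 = -698.60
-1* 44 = -44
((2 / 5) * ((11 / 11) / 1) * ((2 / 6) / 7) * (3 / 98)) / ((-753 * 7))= -0.00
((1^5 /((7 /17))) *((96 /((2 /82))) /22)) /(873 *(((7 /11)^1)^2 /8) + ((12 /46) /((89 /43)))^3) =8417613110904448 /856170605626203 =9.83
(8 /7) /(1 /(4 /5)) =32 /35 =0.91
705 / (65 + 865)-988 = -61209 / 62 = -987.24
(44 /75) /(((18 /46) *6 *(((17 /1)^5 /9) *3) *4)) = 253 /1916806950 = 0.00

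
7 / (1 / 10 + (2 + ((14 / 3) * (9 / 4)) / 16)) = 160 / 63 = 2.54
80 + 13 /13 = 81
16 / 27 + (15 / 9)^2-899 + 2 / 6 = -24173 / 27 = -895.30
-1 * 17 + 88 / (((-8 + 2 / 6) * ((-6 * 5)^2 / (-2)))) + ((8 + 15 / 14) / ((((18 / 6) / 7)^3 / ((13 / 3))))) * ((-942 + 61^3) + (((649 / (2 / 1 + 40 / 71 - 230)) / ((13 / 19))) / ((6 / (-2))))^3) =151784738760738852051889991 / 1344656930943830400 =112879899.15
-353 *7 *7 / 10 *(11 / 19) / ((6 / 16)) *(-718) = 546446824 / 285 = 1917357.28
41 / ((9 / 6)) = 82 / 3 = 27.33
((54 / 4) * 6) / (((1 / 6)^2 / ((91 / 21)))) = 12636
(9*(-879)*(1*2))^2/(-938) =-125167842/469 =-266882.39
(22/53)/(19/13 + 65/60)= 3432/21041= 0.16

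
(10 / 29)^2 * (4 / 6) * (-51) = -3400 / 841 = -4.04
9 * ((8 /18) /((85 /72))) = 288 /85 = 3.39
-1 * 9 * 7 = -63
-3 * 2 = -6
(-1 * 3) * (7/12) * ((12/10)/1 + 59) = -2107/20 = -105.35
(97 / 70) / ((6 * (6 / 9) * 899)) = 97 / 251720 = 0.00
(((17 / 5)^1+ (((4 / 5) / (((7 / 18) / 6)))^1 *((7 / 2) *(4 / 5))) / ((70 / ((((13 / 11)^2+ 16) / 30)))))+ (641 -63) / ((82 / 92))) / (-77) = -2831006267 / 334247375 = -8.47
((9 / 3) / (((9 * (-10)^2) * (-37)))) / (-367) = 0.00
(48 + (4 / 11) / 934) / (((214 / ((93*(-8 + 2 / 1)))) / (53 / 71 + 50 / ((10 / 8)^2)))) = -159948984150 / 39025789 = -4098.55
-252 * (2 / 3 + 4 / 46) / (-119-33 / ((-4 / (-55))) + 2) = 5824 / 17503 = 0.33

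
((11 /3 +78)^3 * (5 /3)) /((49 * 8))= 1500625 /648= 2315.78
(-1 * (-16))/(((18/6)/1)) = 16/3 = 5.33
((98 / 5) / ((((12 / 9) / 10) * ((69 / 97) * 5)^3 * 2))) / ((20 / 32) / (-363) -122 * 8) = -21644952868 / 12931889101125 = -0.00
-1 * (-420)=420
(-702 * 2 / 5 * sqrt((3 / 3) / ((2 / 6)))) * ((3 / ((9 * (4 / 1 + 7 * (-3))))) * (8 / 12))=312 * sqrt(3) / 85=6.36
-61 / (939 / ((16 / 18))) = -488 / 8451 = -0.06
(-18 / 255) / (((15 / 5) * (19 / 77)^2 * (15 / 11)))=-130438 / 460275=-0.28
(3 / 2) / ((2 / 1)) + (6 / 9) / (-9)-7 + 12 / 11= -6217 / 1188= -5.23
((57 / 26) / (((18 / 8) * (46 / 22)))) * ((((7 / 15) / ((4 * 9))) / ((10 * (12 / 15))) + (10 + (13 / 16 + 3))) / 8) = 0.80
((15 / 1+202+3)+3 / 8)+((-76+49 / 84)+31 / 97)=338207 / 2328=145.28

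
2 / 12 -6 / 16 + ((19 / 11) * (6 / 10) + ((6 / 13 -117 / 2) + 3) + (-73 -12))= -2388851 / 17160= -139.21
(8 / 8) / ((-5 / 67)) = -67 / 5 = -13.40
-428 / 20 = -21.40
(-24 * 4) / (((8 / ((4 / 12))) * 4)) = -1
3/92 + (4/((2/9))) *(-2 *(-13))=43059/92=468.03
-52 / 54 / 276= -13 / 3726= -0.00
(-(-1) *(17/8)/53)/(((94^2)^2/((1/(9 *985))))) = 17/293464796088960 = 0.00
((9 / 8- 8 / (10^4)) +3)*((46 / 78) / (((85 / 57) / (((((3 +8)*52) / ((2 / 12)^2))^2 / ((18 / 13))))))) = 499489983.08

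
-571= -571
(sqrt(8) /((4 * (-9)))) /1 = -sqrt(2) /18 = -0.08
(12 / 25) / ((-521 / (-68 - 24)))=1104 / 13025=0.08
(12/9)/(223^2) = 4/149187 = 0.00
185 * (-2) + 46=-324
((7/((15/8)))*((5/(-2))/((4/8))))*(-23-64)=1624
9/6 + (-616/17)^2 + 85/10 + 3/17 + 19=387888/289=1342.17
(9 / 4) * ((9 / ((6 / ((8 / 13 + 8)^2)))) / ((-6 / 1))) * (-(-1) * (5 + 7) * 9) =-762048 / 169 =-4509.16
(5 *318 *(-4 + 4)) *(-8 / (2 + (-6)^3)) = 0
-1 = -1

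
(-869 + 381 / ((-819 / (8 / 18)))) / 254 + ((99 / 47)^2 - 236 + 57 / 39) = -321933021937 / 1378588302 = -233.52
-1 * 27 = -27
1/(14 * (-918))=-1/12852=-0.00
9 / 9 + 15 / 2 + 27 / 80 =707 / 80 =8.84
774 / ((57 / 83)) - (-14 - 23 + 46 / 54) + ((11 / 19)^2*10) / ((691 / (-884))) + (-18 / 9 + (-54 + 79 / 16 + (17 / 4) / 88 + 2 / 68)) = 44653154065811 / 40303299168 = 1107.93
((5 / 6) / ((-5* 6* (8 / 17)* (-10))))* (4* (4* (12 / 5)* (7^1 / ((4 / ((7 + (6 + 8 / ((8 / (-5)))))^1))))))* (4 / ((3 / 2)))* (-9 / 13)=-1904 / 325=-5.86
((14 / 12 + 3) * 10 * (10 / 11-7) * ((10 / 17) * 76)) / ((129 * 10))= -636500 / 72369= -8.80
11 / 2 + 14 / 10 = 69 / 10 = 6.90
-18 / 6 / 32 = -0.09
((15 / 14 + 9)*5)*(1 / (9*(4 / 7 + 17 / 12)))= 470 / 167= 2.81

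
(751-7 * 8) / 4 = 695 / 4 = 173.75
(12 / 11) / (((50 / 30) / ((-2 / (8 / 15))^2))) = 405 / 44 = 9.20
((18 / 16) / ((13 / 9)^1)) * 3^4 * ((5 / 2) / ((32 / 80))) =164025 / 416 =394.29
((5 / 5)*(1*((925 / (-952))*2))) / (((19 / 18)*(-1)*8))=8325 / 36176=0.23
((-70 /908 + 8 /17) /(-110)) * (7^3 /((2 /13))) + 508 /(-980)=-706685351 /83200040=-8.49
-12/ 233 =-0.05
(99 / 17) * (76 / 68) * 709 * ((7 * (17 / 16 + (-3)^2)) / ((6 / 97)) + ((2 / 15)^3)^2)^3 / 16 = 10596400818091983845756525315615048542777 / 24881004738000000000000000000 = 425883155832.06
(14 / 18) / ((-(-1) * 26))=7 / 234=0.03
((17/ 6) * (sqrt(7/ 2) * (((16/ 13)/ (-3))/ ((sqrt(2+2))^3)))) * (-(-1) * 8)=-68 * sqrt(14)/ 117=-2.17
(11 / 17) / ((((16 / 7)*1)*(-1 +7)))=77 / 1632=0.05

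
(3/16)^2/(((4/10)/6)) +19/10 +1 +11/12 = 16681/3840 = 4.34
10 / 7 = 1.43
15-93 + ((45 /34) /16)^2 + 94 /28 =-154612385 /2071552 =-74.64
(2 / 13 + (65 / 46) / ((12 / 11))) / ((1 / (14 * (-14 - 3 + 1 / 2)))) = -800723 / 2392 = -334.75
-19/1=-19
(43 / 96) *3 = 43 / 32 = 1.34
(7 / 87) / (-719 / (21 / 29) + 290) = -49 / 428069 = -0.00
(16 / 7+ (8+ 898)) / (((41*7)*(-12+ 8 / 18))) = -28611 / 104468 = -0.27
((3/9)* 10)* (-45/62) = -75/31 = -2.42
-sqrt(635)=-25.20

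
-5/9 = -0.56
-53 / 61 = -0.87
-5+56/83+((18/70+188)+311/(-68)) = 35430441/197540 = 179.36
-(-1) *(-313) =-313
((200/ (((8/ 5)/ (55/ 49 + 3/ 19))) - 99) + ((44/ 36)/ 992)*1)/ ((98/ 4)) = 2.49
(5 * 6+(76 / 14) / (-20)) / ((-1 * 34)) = -2081 / 2380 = -0.87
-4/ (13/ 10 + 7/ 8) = -160/ 87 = -1.84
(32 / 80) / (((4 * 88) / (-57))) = -57 / 880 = -0.06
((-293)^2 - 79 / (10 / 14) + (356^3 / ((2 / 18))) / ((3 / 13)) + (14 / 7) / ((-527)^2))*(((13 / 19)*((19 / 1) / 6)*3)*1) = 15883285899032227 / 1388645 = 11437974355.60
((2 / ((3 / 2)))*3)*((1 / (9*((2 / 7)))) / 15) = 14 / 135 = 0.10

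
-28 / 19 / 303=-28 / 5757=-0.00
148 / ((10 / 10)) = 148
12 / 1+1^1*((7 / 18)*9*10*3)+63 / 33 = 1308 / 11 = 118.91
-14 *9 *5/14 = -45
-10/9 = -1.11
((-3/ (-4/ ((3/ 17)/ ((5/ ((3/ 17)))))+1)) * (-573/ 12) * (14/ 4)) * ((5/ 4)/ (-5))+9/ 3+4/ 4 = 774787/ 184672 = 4.20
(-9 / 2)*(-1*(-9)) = -81 / 2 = -40.50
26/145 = 0.18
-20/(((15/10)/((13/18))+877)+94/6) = -156/6979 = -0.02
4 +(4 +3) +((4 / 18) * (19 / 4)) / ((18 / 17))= 3887 / 324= 12.00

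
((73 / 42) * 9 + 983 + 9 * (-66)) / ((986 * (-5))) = -1133 / 13804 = -0.08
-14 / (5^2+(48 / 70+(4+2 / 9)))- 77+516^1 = 4131409 / 9421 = 438.53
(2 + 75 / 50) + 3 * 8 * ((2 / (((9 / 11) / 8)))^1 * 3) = 2823 / 2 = 1411.50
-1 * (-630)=630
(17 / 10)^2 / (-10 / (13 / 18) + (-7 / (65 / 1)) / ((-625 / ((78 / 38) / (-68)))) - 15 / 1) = -151688875 / 1514062773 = -0.10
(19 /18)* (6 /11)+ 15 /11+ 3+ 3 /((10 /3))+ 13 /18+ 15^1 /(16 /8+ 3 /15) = 6623 /495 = 13.38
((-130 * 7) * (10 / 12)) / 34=-2275 / 102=-22.30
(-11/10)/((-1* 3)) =11/30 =0.37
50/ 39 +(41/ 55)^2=216809/ 117975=1.84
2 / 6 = 1 / 3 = 0.33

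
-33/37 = -0.89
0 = 0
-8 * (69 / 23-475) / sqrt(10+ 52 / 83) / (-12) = -472 * sqrt(166) / 63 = -96.53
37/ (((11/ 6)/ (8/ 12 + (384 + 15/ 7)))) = 601102/ 77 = 7806.52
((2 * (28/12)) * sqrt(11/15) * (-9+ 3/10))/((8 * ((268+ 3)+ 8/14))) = -1421 * sqrt(165)/1140600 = -0.02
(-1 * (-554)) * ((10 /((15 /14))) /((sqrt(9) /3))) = 15512 /3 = 5170.67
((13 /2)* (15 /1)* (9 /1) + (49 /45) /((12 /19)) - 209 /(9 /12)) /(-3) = -324301 /1620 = -200.19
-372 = -372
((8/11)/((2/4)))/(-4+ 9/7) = -112/209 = -0.54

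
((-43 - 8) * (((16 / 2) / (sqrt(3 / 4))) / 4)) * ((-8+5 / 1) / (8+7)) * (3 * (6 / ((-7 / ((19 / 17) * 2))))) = -2736 * sqrt(3) / 35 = -135.40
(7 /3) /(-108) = -7 /324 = -0.02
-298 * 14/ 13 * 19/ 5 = -79268/ 65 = -1219.51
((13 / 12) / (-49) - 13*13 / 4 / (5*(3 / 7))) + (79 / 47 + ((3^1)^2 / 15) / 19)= -3943894 / 218785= -18.03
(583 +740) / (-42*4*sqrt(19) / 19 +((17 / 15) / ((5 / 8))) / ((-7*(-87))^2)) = -21496652511193479375*sqrt(19) / 2729733652215001072-11886615513675 / 2729733652215001072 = -34.33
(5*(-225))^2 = 1265625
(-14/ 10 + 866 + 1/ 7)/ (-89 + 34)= -30266/ 1925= -15.72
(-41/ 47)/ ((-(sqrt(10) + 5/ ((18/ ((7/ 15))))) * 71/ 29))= -449442/ 97143407 + 3467124 * sqrt(10)/ 97143407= 0.11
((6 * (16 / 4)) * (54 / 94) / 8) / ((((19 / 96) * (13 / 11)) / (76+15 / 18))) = 6572016 / 11609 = 566.11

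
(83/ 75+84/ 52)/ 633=2654/ 617175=0.00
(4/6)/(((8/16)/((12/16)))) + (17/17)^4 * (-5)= -4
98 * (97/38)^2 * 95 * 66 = 76071765/19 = 4003777.11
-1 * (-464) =464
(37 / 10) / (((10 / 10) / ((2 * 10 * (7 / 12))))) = 259 / 6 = 43.17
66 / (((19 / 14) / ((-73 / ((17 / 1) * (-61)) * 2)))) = 134904 / 19703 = 6.85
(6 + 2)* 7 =56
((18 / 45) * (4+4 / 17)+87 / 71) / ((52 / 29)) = 510951 / 313820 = 1.63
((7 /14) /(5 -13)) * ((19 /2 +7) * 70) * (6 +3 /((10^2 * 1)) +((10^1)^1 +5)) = -485793 /320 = -1518.10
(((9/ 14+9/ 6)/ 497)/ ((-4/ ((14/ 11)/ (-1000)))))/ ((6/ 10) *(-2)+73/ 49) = 21/ 4436080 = 0.00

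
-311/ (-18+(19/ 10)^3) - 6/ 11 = 27.37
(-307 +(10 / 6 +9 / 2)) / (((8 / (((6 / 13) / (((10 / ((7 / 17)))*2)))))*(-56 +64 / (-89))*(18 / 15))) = 1124515 / 214196736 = 0.01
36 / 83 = 0.43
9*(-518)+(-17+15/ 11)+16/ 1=-51278/ 11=-4661.64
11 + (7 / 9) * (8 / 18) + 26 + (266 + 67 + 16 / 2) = 30646 / 81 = 378.35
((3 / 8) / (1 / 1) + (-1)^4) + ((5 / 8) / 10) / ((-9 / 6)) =4 / 3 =1.33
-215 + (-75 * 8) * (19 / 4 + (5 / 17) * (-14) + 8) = -91705 / 17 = -5394.41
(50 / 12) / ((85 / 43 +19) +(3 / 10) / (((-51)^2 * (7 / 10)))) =0.20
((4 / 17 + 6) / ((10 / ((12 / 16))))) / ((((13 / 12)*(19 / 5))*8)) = 477 / 33592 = 0.01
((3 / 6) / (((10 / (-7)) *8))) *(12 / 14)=-3 / 80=-0.04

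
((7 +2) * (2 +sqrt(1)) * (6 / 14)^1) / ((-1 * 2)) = -5.79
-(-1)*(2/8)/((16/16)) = 1/4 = 0.25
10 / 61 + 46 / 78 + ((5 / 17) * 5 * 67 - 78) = 860752 / 40443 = 21.28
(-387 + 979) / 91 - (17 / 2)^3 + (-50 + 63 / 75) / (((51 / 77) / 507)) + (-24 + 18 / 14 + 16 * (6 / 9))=-35503836793 / 928200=-38250.20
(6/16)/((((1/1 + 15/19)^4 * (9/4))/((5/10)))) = 130321/16036032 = 0.01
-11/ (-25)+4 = 111/ 25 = 4.44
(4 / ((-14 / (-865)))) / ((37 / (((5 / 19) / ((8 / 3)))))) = 12975 / 19684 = 0.66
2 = 2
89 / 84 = 1.06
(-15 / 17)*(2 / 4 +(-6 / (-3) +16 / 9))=-3.77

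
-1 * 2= -2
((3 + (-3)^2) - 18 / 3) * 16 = 96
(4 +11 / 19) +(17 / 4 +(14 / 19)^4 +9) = 9447609 / 521284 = 18.12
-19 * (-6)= 114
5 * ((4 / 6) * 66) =220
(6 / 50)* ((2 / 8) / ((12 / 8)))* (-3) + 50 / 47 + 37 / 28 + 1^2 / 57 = 4393457 / 1875300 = 2.34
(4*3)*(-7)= -84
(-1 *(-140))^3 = 2744000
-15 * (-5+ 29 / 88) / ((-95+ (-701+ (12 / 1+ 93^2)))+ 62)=0.01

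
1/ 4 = 0.25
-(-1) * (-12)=-12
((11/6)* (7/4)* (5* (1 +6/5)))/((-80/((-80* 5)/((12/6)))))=4235/48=88.23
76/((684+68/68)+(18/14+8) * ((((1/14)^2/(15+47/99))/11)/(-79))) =12619831616/113744534375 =0.11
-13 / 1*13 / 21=-169 / 21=-8.05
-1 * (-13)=13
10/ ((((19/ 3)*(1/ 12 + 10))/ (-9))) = -3240/ 2299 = -1.41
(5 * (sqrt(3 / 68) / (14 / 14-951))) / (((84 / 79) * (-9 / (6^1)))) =79 * sqrt(51) / 813960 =0.00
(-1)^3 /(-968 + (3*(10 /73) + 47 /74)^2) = 29181604 /28215858871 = 0.00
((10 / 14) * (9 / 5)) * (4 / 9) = 4 / 7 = 0.57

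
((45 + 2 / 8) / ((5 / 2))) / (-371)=-181 / 3710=-0.05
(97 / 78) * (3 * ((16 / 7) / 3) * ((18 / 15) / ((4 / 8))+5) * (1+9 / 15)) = 229696 / 6825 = 33.66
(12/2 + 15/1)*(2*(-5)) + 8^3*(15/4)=1710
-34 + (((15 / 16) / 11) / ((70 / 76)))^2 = -12898255 / 379456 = -33.99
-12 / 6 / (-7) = 2 / 7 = 0.29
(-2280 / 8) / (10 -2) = -285 / 8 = -35.62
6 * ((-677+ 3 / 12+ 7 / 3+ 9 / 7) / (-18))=56543 / 252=224.38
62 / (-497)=-62 / 497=-0.12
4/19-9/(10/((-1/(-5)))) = 29/950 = 0.03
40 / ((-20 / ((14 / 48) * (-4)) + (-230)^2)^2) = 49 / 3430274410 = 0.00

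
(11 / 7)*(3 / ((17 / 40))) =1320 / 119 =11.09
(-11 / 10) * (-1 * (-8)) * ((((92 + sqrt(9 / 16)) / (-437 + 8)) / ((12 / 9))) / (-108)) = -371 / 28080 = -0.01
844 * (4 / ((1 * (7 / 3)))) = 10128 / 7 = 1446.86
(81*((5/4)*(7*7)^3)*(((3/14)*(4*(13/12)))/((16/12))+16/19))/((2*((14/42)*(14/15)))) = 71632214325/2432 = 29454035.50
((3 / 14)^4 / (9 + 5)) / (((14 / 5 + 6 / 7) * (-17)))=-405 / 167186432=-0.00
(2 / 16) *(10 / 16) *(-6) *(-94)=44.06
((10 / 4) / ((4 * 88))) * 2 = 5 / 352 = 0.01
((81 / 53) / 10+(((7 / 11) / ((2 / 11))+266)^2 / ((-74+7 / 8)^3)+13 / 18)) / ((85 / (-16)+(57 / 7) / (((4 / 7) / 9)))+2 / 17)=1989411266992 / 355150275289875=0.01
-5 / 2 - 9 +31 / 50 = -272 / 25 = -10.88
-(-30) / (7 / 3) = 90 / 7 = 12.86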